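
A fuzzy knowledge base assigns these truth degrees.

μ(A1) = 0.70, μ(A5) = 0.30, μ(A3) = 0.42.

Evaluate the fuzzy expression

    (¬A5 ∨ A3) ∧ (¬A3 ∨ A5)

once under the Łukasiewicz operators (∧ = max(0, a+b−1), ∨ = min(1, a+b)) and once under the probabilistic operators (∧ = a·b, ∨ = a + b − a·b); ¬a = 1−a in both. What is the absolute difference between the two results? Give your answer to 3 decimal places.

0.297

Under Łukasiewicz:
  ¬A5 = 1 − 0.30 = 0.70
  ¬A5 ∨ A3 = min(1, a+b) on (0.70, 0.42) = 1.00
  ¬A3 = 1 − 0.42 = 0.58
  ¬A3 ∨ A5 = min(1, a+b) on (0.58, 0.30) = 0.88
  (¬A5 ∨ A3) ∧ (¬A3 ∨ A5) = max(0, a+b−1) on (1.00, 0.88) = 0.88
  → value = 0.8800
Under probabilistic:
  ¬A5 = 1 − 0.3000 = 0.7000
  ¬A5 ∨ A3 = a + b − a·b on (0.7000, 0.4200) = 0.8260
  ¬A3 = 1 − 0.4200 = 0.5800
  ¬A3 ∨ A5 = a + b − a·b on (0.5800, 0.3000) = 0.7060
  (¬A5 ∨ A3) ∧ (¬A3 ∨ A5) = a·b on (0.8260, 0.7060) = 0.5832
  → value = 0.5832
|0.8800 − 0.5832| = 0.297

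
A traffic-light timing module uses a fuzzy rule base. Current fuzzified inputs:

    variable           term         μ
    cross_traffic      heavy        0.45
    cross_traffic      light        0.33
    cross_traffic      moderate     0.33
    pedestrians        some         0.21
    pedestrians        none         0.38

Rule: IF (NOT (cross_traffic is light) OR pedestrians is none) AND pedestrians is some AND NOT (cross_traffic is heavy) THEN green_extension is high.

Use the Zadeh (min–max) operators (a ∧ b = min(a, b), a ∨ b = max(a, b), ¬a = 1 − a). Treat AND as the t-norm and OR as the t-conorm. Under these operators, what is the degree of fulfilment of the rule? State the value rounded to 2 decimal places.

firing strength: (¬light=1−0.33=0.67 OR none=0.38) = 0.67; AND[min(a, b)] with some=0.21, ¬heavy=1−0.45=0.55 → w = 0.21

0.21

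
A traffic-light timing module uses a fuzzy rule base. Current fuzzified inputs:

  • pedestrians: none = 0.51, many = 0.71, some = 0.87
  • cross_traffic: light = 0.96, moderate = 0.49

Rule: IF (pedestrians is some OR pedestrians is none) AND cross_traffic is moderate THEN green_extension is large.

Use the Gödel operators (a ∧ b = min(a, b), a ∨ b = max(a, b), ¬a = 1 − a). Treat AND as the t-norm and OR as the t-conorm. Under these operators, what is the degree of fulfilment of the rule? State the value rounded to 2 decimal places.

0.49

firing strength: (some=0.87 OR none=0.51) = 0.87; AND[min(a, b)] with moderate=0.49 → w = 0.49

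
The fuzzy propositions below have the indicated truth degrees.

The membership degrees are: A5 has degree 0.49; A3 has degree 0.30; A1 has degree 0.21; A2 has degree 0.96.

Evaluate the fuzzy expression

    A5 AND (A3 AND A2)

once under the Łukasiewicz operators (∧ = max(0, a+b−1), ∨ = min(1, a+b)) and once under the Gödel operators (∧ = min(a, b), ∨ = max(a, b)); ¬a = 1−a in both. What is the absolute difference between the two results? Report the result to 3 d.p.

Under Łukasiewicz:
  A3 AND A2 = max(0, a+b−1) on (0.30, 0.96) = 0.26
  A5 AND (A3 AND A2) = max(0, a+b−1) on (0.49, 0.26) = 0.00
  → value = 0.0000
Under Gödel:
  A3 AND A2 = min(a, b) on (0.30, 0.96) = 0.30
  A5 AND (A3 AND A2) = min(a, b) on (0.49, 0.30) = 0.30
  → value = 0.3000
|0.0000 − 0.3000| = 0.300

0.300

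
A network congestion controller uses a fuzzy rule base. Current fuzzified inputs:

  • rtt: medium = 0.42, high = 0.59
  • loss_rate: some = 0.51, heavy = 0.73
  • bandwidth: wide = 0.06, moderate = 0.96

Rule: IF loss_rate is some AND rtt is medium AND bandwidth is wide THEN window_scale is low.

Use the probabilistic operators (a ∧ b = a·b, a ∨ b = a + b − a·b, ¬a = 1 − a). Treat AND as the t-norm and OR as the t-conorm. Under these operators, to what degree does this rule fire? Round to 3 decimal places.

0.013

firing strength: some=0.51, medium=0.42, wide=0.06; AND[a·b] → w = 0.0129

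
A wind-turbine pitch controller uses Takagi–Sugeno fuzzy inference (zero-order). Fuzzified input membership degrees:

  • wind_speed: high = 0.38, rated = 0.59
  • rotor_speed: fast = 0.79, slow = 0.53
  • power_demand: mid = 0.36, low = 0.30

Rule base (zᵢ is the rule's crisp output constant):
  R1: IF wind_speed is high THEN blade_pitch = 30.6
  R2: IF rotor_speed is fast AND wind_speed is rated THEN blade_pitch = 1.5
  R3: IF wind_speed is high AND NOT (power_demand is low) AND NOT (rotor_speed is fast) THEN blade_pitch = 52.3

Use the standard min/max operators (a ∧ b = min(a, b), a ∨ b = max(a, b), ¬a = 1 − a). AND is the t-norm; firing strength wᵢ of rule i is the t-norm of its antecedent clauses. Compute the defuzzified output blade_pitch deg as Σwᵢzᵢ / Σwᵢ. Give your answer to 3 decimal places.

19.912

R1 (z=30.6): high=0.38 → w = 0.38
R2 (z=1.5): fast=0.79, rated=0.59; AND[min(a, b)] → w = 0.59
R3 (z=52.3): high=0.38, ¬low=1−0.30=0.70, ¬fast=1−0.79=0.21; AND[min(a, b)] → w = 0.21
Weighted average = (0.38·30.6 + 0.59·1.5 + 0.21·52.3) / (0.38 + 0.59 + 0.21)
  = 23.4960 / 1.1800 = 19.912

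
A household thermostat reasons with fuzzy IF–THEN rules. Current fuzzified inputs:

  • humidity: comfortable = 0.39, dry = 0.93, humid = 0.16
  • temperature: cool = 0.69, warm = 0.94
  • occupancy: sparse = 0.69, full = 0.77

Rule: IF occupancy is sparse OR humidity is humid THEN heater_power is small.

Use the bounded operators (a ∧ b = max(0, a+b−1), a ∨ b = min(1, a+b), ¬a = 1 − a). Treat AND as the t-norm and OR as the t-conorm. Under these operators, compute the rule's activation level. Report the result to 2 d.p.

firing strength: sparse=0.69, humid=0.16; OR[min(1, a+b)] → w = 0.85

0.85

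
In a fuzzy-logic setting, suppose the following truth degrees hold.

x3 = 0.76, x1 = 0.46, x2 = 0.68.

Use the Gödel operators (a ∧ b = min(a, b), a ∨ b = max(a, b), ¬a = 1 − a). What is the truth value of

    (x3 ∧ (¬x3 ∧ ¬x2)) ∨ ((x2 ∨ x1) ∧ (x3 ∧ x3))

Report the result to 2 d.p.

0.68

¬x3 = 1 − 0.76 = 0.24
¬x2 = 1 − 0.68 = 0.32
¬x3 ∧ ¬x2 = min(a, b) on (0.24, 0.32) = 0.24
x3 ∧ (¬x3 ∧ ¬x2) = min(a, b) on (0.76, 0.24) = 0.24
x2 ∨ x1 = max(a, b) on (0.68, 0.46) = 0.68
x3 ∧ x3 = min(a, b) on (0.76, 0.76) = 0.76
(x2 ∨ x1) ∧ (x3 ∧ x3) = min(a, b) on (0.68, 0.76) = 0.68
(x3 ∧ (¬x3 ∧ ¬x2)) ∨ ((x2 ∨ x1) ∧ (x3 ∧ x3)) = max(a, b) on (0.24, 0.68) = 0.68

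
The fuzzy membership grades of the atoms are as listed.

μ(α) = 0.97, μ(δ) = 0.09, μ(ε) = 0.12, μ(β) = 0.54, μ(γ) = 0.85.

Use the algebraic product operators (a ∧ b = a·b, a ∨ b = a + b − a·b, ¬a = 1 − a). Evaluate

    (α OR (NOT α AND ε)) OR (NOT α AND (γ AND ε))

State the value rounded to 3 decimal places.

NOT α = 1 − 0.9700 = 0.0300
NOT α AND ε = a·b on (0.0300, 0.1200) = 0.0036
α OR (NOT α AND ε) = a + b − a·b on (0.9700, 0.0036) = 0.9701
NOT α = 1 − 0.9700 = 0.0300
γ AND ε = a·b on (0.8500, 0.1200) = 0.1020
NOT α AND (γ AND ε) = a·b on (0.0300, 0.1020) = 0.0031
(α OR (NOT α AND ε)) OR (NOT α AND (γ AND ε)) = a + b − a·b on (0.9701, 0.0031) = 0.9702

0.970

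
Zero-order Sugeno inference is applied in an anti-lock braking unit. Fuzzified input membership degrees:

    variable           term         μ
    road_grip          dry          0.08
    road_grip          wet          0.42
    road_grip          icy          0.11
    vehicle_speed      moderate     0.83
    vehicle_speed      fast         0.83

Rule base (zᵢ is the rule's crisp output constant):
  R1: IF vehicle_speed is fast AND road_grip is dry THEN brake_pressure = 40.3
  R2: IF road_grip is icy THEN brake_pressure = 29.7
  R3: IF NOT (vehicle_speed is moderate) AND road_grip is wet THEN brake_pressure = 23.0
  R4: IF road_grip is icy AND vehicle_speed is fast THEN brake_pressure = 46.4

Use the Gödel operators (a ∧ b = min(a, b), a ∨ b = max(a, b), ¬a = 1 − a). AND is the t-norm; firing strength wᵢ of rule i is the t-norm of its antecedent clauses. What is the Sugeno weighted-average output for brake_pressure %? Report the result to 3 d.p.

R1 (z=40.3): fast=0.83, dry=0.08; AND[min(a, b)] → w = 0.08
R2 (z=29.7): icy=0.11 → w = 0.11
R3 (z=23.0): ¬moderate=1−0.83=0.17, wet=0.42; AND[min(a, b)] → w = 0.17
R4 (z=46.4): icy=0.11, fast=0.83; AND[min(a, b)] → w = 0.11
Weighted average = (0.08·40.3 + 0.11·29.7 + 0.17·23.0 + 0.11·46.4) / (0.08 + 0.11 + 0.17 + 0.11)
  = 15.5050 / 0.4700 = 32.989

32.989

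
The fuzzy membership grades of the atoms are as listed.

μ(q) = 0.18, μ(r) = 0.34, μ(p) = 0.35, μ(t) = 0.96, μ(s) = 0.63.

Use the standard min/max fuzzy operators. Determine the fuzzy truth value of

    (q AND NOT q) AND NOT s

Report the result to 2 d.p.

NOT q = 1 − 0.18 = 0.82
q AND NOT q = min(a, b) on (0.18, 0.82) = 0.18
NOT s = 1 − 0.63 = 0.37
(q AND NOT q) AND NOT s = min(a, b) on (0.18, 0.37) = 0.18

0.18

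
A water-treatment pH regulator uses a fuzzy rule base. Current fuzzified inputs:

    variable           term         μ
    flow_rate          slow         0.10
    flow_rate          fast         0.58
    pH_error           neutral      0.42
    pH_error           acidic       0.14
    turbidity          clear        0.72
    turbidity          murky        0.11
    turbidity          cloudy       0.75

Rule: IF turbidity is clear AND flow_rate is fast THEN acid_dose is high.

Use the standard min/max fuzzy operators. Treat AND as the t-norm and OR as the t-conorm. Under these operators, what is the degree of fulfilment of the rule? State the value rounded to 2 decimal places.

0.58

firing strength: clear=0.72, fast=0.58; AND[min(a, b)] → w = 0.58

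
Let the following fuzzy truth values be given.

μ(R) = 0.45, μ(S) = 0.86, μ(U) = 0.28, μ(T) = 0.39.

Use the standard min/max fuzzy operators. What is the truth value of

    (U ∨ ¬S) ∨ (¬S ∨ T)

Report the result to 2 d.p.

¬S = 1 − 0.86 = 0.14
U ∨ ¬S = max(a, b) on (0.28, 0.14) = 0.28
¬S = 1 − 0.86 = 0.14
¬S ∨ T = max(a, b) on (0.14, 0.39) = 0.39
(U ∨ ¬S) ∨ (¬S ∨ T) = max(a, b) on (0.28, 0.39) = 0.39

0.39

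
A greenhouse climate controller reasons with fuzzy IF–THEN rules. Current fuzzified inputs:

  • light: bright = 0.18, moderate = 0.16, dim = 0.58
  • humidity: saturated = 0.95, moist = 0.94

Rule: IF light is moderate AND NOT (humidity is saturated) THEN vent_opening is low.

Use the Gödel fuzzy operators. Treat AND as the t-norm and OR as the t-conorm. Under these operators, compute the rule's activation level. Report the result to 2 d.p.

0.05

firing strength: moderate=0.16, ¬saturated=1−0.95=0.05; AND[min(a, b)] → w = 0.05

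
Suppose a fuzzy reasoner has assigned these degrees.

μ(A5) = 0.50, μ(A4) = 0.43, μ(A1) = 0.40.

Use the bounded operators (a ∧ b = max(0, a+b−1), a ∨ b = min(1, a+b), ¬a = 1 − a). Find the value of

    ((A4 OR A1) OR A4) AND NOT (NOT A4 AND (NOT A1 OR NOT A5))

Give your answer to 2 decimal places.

A4 OR A1 = min(1, a+b) on (0.43, 0.40) = 0.83
(A4 OR A1) OR A4 = min(1, a+b) on (0.83, 0.43) = 1.00
NOT A4 = 1 − 0.43 = 0.57
NOT A1 = 1 − 0.40 = 0.60
NOT A5 = 1 − 0.50 = 0.50
NOT A1 OR NOT A5 = min(1, a+b) on (0.60, 0.50) = 1.00
NOT A4 AND (NOT A1 OR NOT A5) = max(0, a+b−1) on (0.57, 1.00) = 0.57
NOT (NOT A4 AND (NOT A1 OR NOT A5)) = 1 − 0.57 = 0.43
((A4 OR A1) OR A4) AND NOT (NOT A4 AND (NOT A1 OR NOT A5)) = max(0, a+b−1) on (1.00, 0.43) = 0.43

0.43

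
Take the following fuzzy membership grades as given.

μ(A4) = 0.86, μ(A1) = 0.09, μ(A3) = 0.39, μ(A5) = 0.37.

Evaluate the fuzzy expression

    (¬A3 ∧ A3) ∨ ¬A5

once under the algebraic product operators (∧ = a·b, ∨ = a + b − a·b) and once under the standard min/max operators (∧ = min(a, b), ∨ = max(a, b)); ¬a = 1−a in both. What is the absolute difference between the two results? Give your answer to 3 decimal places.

Under algebraic product:
  ¬A3 = 1 − 0.3900 = 0.6100
  ¬A3 ∧ A3 = a·b on (0.6100, 0.3900) = 0.2379
  ¬A5 = 1 − 0.3700 = 0.6300
  (¬A3 ∧ A3) ∨ ¬A5 = a + b − a·b on (0.2379, 0.6300) = 0.7180
  → value = 0.7180
Under standard min/max:
  ¬A3 = 1 − 0.39 = 0.61
  ¬A3 ∧ A3 = min(a, b) on (0.61, 0.39) = 0.39
  ¬A5 = 1 − 0.37 = 0.63
  (¬A3 ∧ A3) ∨ ¬A5 = max(a, b) on (0.39, 0.63) = 0.63
  → value = 0.6300
|0.7180 − 0.6300| = 0.088

0.088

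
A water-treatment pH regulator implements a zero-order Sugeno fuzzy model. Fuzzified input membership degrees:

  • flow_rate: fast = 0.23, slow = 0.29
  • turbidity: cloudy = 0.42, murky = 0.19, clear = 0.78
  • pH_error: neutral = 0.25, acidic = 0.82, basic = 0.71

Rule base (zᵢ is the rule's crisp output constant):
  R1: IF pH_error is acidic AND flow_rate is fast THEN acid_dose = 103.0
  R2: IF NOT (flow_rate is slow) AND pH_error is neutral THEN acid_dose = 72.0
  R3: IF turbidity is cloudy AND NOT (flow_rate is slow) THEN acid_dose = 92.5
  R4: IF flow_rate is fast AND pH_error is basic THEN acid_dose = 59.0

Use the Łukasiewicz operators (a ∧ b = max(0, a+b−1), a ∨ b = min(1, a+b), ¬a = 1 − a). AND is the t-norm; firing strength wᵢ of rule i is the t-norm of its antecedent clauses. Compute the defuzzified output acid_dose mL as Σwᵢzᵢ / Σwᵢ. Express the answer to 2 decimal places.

95.42

R1 (z=103.0): acidic=0.82, fast=0.23; AND[max(0, a+b−1)] → w = 0.05
R2 (z=72.0): ¬slow=1−0.29=0.71, neutral=0.25; AND[max(0, a+b−1)] → w = 0.00
R3 (z=92.5): cloudy=0.42, ¬slow=1−0.29=0.71; AND[max(0, a+b−1)] → w = 0.13
R4 (z=59.0): fast=0.23, basic=0.71; AND[max(0, a+b−1)] → w = 0.00
Weighted average = (0.05·103.0 + 0.00·72.0 + 0.13·92.5 + 0.00·59.0) / (0.05 + 0.00 + 0.13 + 0.00)
  = 17.1750 / 0.1800 = 95.42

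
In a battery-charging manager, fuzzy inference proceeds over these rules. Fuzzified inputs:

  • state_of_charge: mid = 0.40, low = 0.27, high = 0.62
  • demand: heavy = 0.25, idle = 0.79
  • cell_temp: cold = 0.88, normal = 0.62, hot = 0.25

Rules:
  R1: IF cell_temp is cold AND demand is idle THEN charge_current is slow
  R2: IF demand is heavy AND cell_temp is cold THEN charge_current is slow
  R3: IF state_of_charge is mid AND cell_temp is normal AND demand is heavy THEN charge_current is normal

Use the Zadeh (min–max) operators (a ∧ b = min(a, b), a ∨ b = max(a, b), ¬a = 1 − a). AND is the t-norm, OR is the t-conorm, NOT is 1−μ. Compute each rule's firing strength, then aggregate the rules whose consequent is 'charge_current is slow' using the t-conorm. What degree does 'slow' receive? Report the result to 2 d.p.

R1: cold=0.88, idle=0.79; AND[min(a, b)] → w = 0.79
R2: heavy=0.25, cold=0.88; AND[min(a, b)] → w = 0.25
R3: mid=0.40, normal=0.62, heavy=0.25; AND[min(a, b)] → w = 0.25
Rules with consequent 'slow': {R1, R2} → strengths 0.79, 0.25
Aggregate via t-conorm [max(a, b)]: 0.79

0.79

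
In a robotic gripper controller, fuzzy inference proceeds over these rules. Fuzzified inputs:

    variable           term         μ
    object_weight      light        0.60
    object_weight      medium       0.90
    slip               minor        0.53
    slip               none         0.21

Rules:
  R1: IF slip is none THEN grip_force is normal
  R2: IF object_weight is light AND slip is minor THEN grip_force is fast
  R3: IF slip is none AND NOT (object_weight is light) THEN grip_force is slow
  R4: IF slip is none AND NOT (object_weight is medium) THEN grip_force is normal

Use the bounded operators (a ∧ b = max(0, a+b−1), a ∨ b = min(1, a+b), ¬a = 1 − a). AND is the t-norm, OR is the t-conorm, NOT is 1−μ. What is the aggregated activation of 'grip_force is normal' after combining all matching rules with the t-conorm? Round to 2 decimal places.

R1: none=0.21 → w = 0.21
R2: light=0.60, minor=0.53; AND[max(0, a+b−1)] → w = 0.13
R3: none=0.21, ¬light=1−0.60=0.40; AND[max(0, a+b−1)] → w = 0.00
R4: none=0.21, ¬medium=1−0.90=0.10; AND[max(0, a+b−1)] → w = 0.00
Rules with consequent 'normal': {R1, R4} → strengths 0.21, 0.00
Aggregate via t-conorm [min(1, a+b)]: 0.21

0.21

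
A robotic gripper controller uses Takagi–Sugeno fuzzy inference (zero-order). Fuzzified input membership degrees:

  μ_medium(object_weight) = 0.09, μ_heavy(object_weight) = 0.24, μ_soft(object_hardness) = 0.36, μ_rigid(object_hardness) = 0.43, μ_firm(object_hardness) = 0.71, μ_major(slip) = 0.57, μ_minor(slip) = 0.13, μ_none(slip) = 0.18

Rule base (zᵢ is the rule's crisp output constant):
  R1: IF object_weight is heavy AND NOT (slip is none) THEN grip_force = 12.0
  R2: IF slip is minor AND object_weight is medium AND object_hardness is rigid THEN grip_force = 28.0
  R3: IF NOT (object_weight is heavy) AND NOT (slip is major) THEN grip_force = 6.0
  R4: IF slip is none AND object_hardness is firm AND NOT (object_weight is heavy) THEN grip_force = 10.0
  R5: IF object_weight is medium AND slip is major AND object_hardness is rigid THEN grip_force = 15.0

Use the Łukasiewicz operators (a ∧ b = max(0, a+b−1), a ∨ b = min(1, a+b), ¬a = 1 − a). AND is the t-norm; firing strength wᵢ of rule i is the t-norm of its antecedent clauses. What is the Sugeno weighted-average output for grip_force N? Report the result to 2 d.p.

7.44

R1 (z=12.0): heavy=0.24, ¬none=1−0.18=0.82; AND[max(0, a+b−1)] → w = 0.06
R2 (z=28.0): minor=0.13, medium=0.09, rigid=0.43; AND[max(0, a+b−1)] → w = 0.00
R3 (z=6.0): ¬heavy=1−0.24=0.76, ¬major=1−0.57=0.43; AND[max(0, a+b−1)] → w = 0.19
R4 (z=10.0): none=0.18, firm=0.71, ¬heavy=1−0.24=0.76; AND[max(0, a+b−1)] → w = 0.00
R5 (z=15.0): medium=0.09, major=0.57, rigid=0.43; AND[max(0, a+b−1)] → w = 0.00
Weighted average = (0.06·12.0 + 0.00·28.0 + 0.19·6.0 + 0.00·10.0 + 0.00·15.0) / (0.06 + 0.00 + 0.19 + 0.00 + 0.00)
  = 1.8600 / 0.2500 = 7.44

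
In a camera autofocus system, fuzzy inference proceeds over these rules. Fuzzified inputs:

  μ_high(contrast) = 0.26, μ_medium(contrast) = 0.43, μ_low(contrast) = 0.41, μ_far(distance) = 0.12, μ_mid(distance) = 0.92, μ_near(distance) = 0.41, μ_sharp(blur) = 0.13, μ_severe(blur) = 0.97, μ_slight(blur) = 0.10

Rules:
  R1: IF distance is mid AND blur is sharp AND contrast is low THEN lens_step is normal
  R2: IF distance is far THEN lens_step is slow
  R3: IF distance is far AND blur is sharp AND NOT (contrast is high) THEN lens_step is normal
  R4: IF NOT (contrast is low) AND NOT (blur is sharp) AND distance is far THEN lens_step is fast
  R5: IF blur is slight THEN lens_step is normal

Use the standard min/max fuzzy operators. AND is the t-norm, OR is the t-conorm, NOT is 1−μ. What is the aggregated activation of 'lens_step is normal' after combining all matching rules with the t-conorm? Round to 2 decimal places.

0.13

R1: mid=0.92, sharp=0.13, low=0.41; AND[min(a, b)] → w = 0.13
R2: far=0.12 → w = 0.12
R3: far=0.12, sharp=0.13, ¬high=1−0.26=0.74; AND[min(a, b)] → w = 0.12
R4: ¬low=1−0.41=0.59, ¬sharp=1−0.13=0.87, far=0.12; AND[min(a, b)] → w = 0.12
R5: slight=0.10 → w = 0.10
Rules with consequent 'normal': {R1, R3, R5} → strengths 0.13, 0.12, 0.10
Aggregate via t-conorm [max(a, b)]: 0.13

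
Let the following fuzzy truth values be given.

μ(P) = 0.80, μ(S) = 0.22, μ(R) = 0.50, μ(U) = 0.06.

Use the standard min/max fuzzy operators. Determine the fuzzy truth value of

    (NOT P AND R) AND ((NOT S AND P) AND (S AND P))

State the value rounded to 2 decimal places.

NOT P = 1 − 0.80 = 0.20
NOT P AND R = min(a, b) on (0.20, 0.50) = 0.20
NOT S = 1 − 0.22 = 0.78
NOT S AND P = min(a, b) on (0.78, 0.80) = 0.78
S AND P = min(a, b) on (0.22, 0.80) = 0.22
(NOT S AND P) AND (S AND P) = min(a, b) on (0.78, 0.22) = 0.22
(NOT P AND R) AND ((NOT S AND P) AND (S AND P)) = min(a, b) on (0.20, 0.22) = 0.20

0.20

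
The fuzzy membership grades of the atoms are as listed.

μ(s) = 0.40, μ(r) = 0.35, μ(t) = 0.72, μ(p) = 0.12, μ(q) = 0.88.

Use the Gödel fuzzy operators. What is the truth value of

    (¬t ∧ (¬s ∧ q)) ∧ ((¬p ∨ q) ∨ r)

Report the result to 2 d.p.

0.28

¬t = 1 − 0.72 = 0.28
¬s = 1 − 0.40 = 0.60
¬s ∧ q = min(a, b) on (0.60, 0.88) = 0.60
¬t ∧ (¬s ∧ q) = min(a, b) on (0.28, 0.60) = 0.28
¬p = 1 − 0.12 = 0.88
¬p ∨ q = max(a, b) on (0.88, 0.88) = 0.88
(¬p ∨ q) ∨ r = max(a, b) on (0.88, 0.35) = 0.88
(¬t ∧ (¬s ∧ q)) ∧ ((¬p ∨ q) ∨ r) = min(a, b) on (0.28, 0.88) = 0.28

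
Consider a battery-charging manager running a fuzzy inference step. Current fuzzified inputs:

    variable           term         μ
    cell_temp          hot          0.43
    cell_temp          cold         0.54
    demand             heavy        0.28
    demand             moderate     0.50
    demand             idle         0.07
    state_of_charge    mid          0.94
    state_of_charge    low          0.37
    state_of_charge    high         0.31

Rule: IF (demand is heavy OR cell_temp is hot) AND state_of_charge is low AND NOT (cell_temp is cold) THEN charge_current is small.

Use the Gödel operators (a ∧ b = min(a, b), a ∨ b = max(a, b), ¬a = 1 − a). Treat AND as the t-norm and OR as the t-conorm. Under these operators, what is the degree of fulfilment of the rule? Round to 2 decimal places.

0.37

firing strength: (heavy=0.28 OR hot=0.43) = 0.43; AND[min(a, b)] with low=0.37, ¬cold=1−0.54=0.46 → w = 0.37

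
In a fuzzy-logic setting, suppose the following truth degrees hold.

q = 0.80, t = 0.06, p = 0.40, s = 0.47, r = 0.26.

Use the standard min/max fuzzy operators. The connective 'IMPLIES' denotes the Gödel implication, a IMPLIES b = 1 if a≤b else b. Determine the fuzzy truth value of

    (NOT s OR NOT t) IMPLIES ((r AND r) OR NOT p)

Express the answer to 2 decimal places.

0.60

NOT s = 1 − 0.47 = 0.53
NOT t = 1 − 0.06 = 0.94
NOT s OR NOT t = max(a, b) on (0.53, 0.94) = 0.94
r AND r = min(a, b) on (0.26, 0.26) = 0.26
NOT p = 1 − 0.40 = 0.60
(r AND r) OR NOT p = max(a, b) on (0.26, 0.60) = 0.60
(NOT s OR NOT t) IMPLIES ((r AND r) OR NOT p)  [Gödel: 1 if a≤b else b] with a=0.94, b=0.60 → 0.60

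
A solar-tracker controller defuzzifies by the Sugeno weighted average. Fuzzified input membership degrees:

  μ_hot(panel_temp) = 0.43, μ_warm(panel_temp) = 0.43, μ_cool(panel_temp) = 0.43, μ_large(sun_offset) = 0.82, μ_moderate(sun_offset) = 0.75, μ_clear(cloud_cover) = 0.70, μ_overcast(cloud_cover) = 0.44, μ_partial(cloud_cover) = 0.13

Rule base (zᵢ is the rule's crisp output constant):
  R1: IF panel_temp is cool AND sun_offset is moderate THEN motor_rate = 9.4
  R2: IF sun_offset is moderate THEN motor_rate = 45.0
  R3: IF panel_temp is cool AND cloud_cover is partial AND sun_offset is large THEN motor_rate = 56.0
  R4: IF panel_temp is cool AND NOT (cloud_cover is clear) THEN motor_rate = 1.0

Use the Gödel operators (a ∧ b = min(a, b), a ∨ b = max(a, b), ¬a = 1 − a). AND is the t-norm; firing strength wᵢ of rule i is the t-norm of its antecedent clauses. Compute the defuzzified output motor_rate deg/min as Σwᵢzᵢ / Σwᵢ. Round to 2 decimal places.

R1 (z=9.4): cool=0.43, moderate=0.75; AND[min(a, b)] → w = 0.43
R2 (z=45.0): moderate=0.75 → w = 0.75
R3 (z=56.0): cool=0.43, partial=0.13, large=0.82; AND[min(a, b)] → w = 0.13
R4 (z=1.0): cool=0.43, ¬clear=1−0.70=0.30; AND[min(a, b)] → w = 0.30
Weighted average = (0.43·9.4 + 0.75·45.0 + 0.13·56.0 + 0.30·1.0) / (0.43 + 0.75 + 0.13 + 0.30)
  = 45.3720 / 1.6100 = 28.18

28.18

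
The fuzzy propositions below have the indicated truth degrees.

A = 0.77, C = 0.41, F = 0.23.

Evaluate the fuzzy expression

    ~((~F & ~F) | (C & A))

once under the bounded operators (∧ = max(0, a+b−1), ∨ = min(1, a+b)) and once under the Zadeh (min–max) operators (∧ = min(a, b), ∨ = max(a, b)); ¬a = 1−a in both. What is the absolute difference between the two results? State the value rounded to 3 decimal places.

Under bounded:
  ~F = 1 − 0.23 = 0.77
  ~F = 1 − 0.23 = 0.77
  ~F & ~F = max(0, a+b−1) on (0.77, 0.77) = 0.54
  C & A = max(0, a+b−1) on (0.41, 0.77) = 0.18
  (~F & ~F) | (C & A) = min(1, a+b) on (0.54, 0.18) = 0.72
  ~((~F & ~F) | (C & A)) = 1 − 0.72 = 0.28
  → value = 0.2800
Under Zadeh (min–max):
  ~F = 1 − 0.23 = 0.77
  ~F = 1 − 0.23 = 0.77
  ~F & ~F = min(a, b) on (0.77, 0.77) = 0.77
  C & A = min(a, b) on (0.41, 0.77) = 0.41
  (~F & ~F) | (C & A) = max(a, b) on (0.77, 0.41) = 0.77
  ~((~F & ~F) | (C & A)) = 1 − 0.77 = 0.23
  → value = 0.2300
|0.2800 − 0.2300| = 0.050

0.050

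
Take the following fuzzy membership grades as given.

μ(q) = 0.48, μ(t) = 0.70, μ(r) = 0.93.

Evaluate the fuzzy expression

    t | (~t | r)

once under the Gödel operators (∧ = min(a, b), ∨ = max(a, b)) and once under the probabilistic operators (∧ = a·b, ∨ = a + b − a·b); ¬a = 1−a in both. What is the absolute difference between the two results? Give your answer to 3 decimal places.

Under Gödel:
  ~t = 1 − 0.70 = 0.30
  ~t | r = max(a, b) on (0.30, 0.93) = 0.93
  t | (~t | r) = max(a, b) on (0.70, 0.93) = 0.93
  → value = 0.9300
Under probabilistic:
  ~t = 1 − 0.7000 = 0.3000
  ~t | r = a + b − a·b on (0.3000, 0.9300) = 0.9510
  t | (~t | r) = a + b − a·b on (0.7000, 0.9510) = 0.9853
  → value = 0.9853
|0.9300 − 0.9853| = 0.055

0.055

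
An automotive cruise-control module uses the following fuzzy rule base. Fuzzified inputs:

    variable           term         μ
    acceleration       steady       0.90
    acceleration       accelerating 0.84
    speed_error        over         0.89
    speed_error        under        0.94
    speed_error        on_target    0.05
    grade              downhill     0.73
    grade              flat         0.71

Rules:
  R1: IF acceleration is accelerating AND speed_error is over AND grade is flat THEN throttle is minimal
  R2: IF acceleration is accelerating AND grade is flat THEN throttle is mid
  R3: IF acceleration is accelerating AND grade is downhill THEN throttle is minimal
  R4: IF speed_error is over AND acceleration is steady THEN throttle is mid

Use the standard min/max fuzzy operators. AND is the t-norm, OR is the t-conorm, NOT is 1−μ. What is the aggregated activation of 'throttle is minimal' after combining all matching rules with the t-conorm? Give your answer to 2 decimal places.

R1: accelerating=0.84, over=0.89, flat=0.71; AND[min(a, b)] → w = 0.71
R2: accelerating=0.84, flat=0.71; AND[min(a, b)] → w = 0.71
R3: accelerating=0.84, downhill=0.73; AND[min(a, b)] → w = 0.73
R4: over=0.89, steady=0.90; AND[min(a, b)] → w = 0.89
Rules with consequent 'minimal': {R1, R3} → strengths 0.71, 0.73
Aggregate via t-conorm [max(a, b)]: 0.73

0.73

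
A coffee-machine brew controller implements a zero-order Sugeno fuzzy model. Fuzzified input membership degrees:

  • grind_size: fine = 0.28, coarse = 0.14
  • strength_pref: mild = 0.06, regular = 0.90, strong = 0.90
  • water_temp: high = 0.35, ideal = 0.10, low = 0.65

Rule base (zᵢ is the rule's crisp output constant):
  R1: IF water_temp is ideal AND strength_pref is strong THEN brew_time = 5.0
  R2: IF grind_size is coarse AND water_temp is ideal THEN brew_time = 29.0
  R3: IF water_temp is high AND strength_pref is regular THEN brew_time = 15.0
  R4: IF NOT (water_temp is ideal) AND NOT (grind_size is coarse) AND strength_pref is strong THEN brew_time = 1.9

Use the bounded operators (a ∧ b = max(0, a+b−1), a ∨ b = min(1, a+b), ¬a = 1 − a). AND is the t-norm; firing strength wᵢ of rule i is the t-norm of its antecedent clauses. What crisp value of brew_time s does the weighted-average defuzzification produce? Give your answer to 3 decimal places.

5.499

R1 (z=5.0): ideal=0.10, strong=0.90; AND[max(0, a+b−1)] → w = 0.00
R2 (z=29.0): coarse=0.14, ideal=0.10; AND[max(0, a+b−1)] → w = 0.00
R3 (z=15.0): high=0.35, regular=0.90; AND[max(0, a+b−1)] → w = 0.25
R4 (z=1.9): ¬ideal=1−0.10=0.90, ¬coarse=1−0.14=0.86, strong=0.90; AND[max(0, a+b−1)] → w = 0.66
Weighted average = (0.00·5.0 + 0.00·29.0 + 0.25·15.0 + 0.66·1.9) / (0.00 + 0.00 + 0.25 + 0.66)
  = 5.0040 / 0.9100 = 5.499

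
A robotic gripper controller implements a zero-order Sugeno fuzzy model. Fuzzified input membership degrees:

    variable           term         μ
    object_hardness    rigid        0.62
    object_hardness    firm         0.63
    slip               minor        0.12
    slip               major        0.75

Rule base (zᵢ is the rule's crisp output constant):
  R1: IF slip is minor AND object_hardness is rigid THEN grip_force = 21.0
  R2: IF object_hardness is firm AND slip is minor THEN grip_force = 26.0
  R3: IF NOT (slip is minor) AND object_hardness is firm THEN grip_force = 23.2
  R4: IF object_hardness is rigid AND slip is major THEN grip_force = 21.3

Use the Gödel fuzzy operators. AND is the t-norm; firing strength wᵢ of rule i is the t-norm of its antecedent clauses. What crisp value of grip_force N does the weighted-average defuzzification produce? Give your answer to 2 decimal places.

R1 (z=21.0): minor=0.12, rigid=0.62; AND[min(a, b)] → w = 0.12
R2 (z=26.0): firm=0.63, minor=0.12; AND[min(a, b)] → w = 0.12
R3 (z=23.2): ¬minor=1−0.12=0.88, firm=0.63; AND[min(a, b)] → w = 0.63
R4 (z=21.3): rigid=0.62, major=0.75; AND[min(a, b)] → w = 0.62
Weighted average = (0.12·21.0 + 0.12·26.0 + 0.63·23.2 + 0.62·21.3) / (0.12 + 0.12 + 0.63 + 0.62)
  = 33.4620 / 1.4900 = 22.46

22.46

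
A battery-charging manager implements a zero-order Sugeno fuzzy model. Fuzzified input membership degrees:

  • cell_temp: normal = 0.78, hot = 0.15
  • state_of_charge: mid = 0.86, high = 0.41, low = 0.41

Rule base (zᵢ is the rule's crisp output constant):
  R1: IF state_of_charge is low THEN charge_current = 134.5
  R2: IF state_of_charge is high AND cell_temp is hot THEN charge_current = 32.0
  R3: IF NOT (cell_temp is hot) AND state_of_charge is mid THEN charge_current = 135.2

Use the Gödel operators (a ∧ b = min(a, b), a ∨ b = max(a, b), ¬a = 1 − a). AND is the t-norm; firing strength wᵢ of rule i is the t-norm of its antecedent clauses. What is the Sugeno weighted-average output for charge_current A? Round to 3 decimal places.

R1 (z=134.5): low=0.41 → w = 0.41
R2 (z=32.0): high=0.41, hot=0.15; AND[min(a, b)] → w = 0.15
R3 (z=135.2): ¬hot=1−0.15=0.85, mid=0.86; AND[min(a, b)] → w = 0.85
Weighted average = (0.41·134.5 + 0.15·32.0 + 0.85·135.2) / (0.41 + 0.15 + 0.85)
  = 174.8650 / 1.4100 = 124.018

124.018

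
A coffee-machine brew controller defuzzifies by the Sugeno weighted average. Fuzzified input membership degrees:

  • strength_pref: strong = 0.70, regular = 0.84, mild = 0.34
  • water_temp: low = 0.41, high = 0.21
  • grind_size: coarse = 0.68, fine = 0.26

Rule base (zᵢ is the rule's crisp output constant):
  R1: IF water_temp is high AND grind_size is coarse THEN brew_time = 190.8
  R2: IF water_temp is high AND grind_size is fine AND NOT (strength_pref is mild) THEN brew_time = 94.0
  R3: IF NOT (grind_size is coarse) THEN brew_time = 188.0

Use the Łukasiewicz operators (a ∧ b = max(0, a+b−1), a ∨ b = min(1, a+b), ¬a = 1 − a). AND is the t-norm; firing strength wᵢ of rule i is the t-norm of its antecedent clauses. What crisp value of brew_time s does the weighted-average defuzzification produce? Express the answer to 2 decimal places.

R1 (z=190.8): high=0.21, coarse=0.68; AND[max(0, a+b−1)] → w = 0.00
R2 (z=94.0): high=0.21, fine=0.26, ¬mild=1−0.34=0.66; AND[max(0, a+b−1)] → w = 0.00
R3 (z=188.0): ¬coarse=1−0.68=0.32 → w = 0.32
Weighted average = (0.00·190.8 + 0.00·94.0 + 0.32·188.0) / (0.00 + 0.00 + 0.32)
  = 60.1600 / 0.3200 = 188.00

188.00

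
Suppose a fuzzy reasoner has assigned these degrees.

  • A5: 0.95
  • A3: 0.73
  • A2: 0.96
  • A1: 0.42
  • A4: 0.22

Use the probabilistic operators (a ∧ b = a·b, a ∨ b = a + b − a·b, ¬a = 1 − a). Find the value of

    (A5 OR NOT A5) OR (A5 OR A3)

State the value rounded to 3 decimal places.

0.999

NOT A5 = 1 − 0.9500 = 0.0500
A5 OR NOT A5 = a + b − a·b on (0.9500, 0.0500) = 0.9525
A5 OR A3 = a + b − a·b on (0.9500, 0.7300) = 0.9865
(A5 OR NOT A5) OR (A5 OR A3) = a + b − a·b on (0.9525, 0.9865) = 0.9994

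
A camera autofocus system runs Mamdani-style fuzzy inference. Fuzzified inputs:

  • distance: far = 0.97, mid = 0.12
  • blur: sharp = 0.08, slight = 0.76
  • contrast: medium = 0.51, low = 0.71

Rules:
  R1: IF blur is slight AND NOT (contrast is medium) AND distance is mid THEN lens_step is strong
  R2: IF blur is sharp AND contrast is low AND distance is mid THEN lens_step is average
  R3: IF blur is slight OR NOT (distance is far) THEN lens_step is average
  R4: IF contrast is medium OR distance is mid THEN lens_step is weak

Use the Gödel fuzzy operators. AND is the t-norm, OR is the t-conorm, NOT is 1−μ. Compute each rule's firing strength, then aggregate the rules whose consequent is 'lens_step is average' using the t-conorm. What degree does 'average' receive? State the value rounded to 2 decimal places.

R1: slight=0.76, ¬medium=1−0.51=0.49, mid=0.12; AND[min(a, b)] → w = 0.12
R2: sharp=0.08, low=0.71, mid=0.12; AND[min(a, b)] → w = 0.08
R3: slight=0.76, ¬far=1−0.97=0.03; OR[max(a, b)] → w = 0.76
R4: medium=0.51, mid=0.12; OR[max(a, b)] → w = 0.51
Rules with consequent 'average': {R2, R3} → strengths 0.08, 0.76
Aggregate via t-conorm [max(a, b)]: 0.76

0.76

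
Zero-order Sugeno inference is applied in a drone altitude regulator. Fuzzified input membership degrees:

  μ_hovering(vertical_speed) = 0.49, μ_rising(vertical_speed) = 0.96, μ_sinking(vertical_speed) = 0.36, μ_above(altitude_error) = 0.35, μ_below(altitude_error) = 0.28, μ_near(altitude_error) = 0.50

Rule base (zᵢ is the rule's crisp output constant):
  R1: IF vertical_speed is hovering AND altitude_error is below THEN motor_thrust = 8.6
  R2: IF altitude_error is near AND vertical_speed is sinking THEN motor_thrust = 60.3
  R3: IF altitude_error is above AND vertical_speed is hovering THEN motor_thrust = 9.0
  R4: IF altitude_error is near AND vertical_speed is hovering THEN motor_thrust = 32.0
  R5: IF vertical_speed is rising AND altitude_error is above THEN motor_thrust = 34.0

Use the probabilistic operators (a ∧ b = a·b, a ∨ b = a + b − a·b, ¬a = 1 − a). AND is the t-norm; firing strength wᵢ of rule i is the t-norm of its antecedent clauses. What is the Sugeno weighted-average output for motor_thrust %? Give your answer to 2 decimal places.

30.70

R1 (z=8.6): hovering=0.49, below=0.28; AND[a·b] → w = 0.1372
R2 (z=60.3): near=0.50, sinking=0.36; AND[a·b] → w = 0.1800
R3 (z=9.0): above=0.35, hovering=0.49; AND[a·b] → w = 0.1715
R4 (z=32.0): near=0.50, hovering=0.49; AND[a·b] → w = 0.2450
R5 (z=34.0): rising=0.96, above=0.35; AND[a·b] → w = 0.3360
Weighted average = (0.1372·8.6 + 0.1800·60.3 + 0.1715·9.0 + 0.2450·32.0 + 0.3360·34.0) / (0.1372 + 0.1800 + 0.1715 + 0.2450 + 0.3360)
  = 32.8414 / 1.0697 = 30.70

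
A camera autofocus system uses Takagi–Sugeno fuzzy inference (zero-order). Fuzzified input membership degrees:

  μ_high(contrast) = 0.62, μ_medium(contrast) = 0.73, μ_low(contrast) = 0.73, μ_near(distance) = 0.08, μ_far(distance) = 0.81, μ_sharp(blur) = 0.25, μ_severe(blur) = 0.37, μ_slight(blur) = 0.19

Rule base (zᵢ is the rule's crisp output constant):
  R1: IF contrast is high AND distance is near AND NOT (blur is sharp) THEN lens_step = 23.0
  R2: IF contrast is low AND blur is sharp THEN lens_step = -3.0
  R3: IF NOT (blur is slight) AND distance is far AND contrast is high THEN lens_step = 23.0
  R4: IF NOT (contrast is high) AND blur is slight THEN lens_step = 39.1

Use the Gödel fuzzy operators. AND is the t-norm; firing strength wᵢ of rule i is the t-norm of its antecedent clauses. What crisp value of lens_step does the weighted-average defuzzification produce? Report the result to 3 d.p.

19.982

R1 (z=23.0): high=0.62, near=0.08, ¬sharp=1−0.25=0.75; AND[min(a, b)] → w = 0.08
R2 (z=-3.0): low=0.73, sharp=0.25; AND[min(a, b)] → w = 0.25
R3 (z=23.0): ¬slight=1−0.19=0.81, far=0.81, high=0.62; AND[min(a, b)] → w = 0.62
R4 (z=39.1): ¬high=1−0.62=0.38, slight=0.19; AND[min(a, b)] → w = 0.19
Weighted average = (0.08·23.0 + 0.25·-3.0 + 0.62·23.0 + 0.19·39.1) / (0.08 + 0.25 + 0.62 + 0.19)
  = 22.7790 / 1.1400 = 19.982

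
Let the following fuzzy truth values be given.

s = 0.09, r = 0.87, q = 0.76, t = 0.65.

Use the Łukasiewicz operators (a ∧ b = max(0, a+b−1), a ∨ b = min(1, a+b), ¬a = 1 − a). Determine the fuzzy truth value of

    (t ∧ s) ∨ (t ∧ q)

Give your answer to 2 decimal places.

0.41

t ∧ s = max(0, a+b−1) on (0.65, 0.09) = 0.00
t ∧ q = max(0, a+b−1) on (0.65, 0.76) = 0.41
(t ∧ s) ∨ (t ∧ q) = min(1, a+b) on (0.00, 0.41) = 0.41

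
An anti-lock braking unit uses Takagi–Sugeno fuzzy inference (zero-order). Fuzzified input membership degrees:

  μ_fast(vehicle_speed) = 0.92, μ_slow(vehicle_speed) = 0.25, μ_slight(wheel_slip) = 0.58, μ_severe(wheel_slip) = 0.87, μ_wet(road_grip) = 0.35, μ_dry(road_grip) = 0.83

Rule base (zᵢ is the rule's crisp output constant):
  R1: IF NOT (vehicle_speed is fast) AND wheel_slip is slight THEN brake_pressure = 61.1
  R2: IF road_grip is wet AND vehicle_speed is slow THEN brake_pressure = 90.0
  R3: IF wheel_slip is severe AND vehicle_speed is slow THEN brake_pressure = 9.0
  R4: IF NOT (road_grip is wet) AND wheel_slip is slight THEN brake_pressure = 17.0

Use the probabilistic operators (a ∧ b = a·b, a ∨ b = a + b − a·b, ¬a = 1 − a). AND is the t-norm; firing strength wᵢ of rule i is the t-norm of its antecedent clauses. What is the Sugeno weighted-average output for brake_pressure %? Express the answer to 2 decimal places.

26.19

R1 (z=61.1): ¬fast=1−0.92=0.08, slight=0.58; AND[a·b] → w = 0.0464
R2 (z=90.0): wet=0.35, slow=0.25; AND[a·b] → w = 0.0875
R3 (z=9.0): severe=0.87, slow=0.25; AND[a·b] → w = 0.2175
R4 (z=17.0): ¬wet=1−0.35=0.65, slight=0.58; AND[a·b] → w = 0.3770
Weighted average = (0.0464·61.1 + 0.0875·90.0 + 0.2175·9.0 + 0.3770·17.0) / (0.0464 + 0.0875 + 0.2175 + 0.3770)
  = 19.0765 / 0.7284 = 26.19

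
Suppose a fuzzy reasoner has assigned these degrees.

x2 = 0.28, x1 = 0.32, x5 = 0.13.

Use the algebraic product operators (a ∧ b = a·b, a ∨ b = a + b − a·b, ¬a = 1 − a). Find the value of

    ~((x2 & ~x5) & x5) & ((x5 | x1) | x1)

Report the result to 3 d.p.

0.579

~x5 = 1 − 0.1300 = 0.8700
x2 & ~x5 = a·b on (0.2800, 0.8700) = 0.2436
(x2 & ~x5) & x5 = a·b on (0.2436, 0.1300) = 0.0317
~((x2 & ~x5) & x5) = 1 − 0.0317 = 0.9683
x5 | x1 = a + b − a·b on (0.1300, 0.3200) = 0.4084
(x5 | x1) | x1 = a + b − a·b on (0.4084, 0.3200) = 0.5977
~((x2 & ~x5) & x5) & ((x5 | x1) | x1) = a·b on (0.9683, 0.5977) = 0.5788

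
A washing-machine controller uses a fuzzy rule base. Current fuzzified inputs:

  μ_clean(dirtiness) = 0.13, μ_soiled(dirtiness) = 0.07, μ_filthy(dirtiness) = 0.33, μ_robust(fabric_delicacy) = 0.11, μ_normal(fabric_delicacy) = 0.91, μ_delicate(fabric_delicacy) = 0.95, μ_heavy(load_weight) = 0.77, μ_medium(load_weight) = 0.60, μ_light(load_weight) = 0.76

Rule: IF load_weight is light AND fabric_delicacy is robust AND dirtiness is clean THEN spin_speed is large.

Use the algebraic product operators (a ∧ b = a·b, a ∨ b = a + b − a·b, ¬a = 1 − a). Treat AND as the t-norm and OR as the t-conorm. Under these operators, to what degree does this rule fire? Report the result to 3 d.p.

0.011

firing strength: light=0.76, robust=0.11, clean=0.13; AND[a·b] → w = 0.0109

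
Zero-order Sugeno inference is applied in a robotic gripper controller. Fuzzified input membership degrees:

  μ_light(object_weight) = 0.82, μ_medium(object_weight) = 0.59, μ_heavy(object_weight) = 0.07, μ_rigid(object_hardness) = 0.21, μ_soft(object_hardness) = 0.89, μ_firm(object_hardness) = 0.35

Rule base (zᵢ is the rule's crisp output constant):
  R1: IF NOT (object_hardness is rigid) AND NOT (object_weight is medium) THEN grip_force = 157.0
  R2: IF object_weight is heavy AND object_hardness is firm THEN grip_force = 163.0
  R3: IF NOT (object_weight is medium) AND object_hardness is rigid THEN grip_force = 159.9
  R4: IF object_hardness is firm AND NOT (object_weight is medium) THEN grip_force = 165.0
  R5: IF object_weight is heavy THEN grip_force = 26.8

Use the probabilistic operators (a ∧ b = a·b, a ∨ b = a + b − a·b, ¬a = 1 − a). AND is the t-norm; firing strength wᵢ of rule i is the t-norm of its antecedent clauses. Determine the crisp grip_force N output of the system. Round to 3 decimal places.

R1 (z=157.0): ¬rigid=1−0.21=0.79, ¬medium=1−0.59=0.41; AND[a·b] → w = 0.3239
R2 (z=163.0): heavy=0.07, firm=0.35; AND[a·b] → w = 0.0245
R3 (z=159.9): ¬medium=1−0.59=0.41, rigid=0.21; AND[a·b] → w = 0.0861
R4 (z=165.0): firm=0.35, ¬medium=1−0.59=0.41; AND[a·b] → w = 0.1435
R5 (z=26.8): heavy=0.07 → w = 0.0700
Weighted average = (0.3239·157.0 + 0.0245·163.0 + 0.0861·159.9 + 0.1435·165.0 + 0.0700·26.8) / (0.3239 + 0.0245 + 0.0861 + 0.1435 + 0.0700)
  = 94.1667 / 0.6480 = 145.319

145.319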